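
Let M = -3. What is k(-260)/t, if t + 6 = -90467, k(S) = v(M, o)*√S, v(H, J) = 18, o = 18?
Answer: -36*I*√65/90473 ≈ -0.003208*I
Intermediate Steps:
k(S) = 18*√S
t = -90473 (t = -6 - 90467 = -90473)
k(-260)/t = (18*√(-260))/(-90473) = (18*(2*I*√65))*(-1/90473) = (36*I*√65)*(-1/90473) = -36*I*√65/90473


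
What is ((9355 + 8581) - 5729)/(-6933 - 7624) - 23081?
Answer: -336002324/14557 ≈ -23082.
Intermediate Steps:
((9355 + 8581) - 5729)/(-6933 - 7624) - 23081 = (17936 - 5729)/(-14557) - 23081 = 12207*(-1/14557) - 23081 = -12207/14557 - 23081 = -336002324/14557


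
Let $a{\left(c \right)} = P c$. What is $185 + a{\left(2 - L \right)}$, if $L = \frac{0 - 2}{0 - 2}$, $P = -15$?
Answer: $170$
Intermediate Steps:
$L = 1$ ($L = - \frac{2}{-2} = \left(-2\right) \left(- \frac{1}{2}\right) = 1$)
$a{\left(c \right)} = - 15 c$
$185 + a{\left(2 - L \right)} = 185 - 15 \left(2 - 1\right) = 185 - 15 = 170$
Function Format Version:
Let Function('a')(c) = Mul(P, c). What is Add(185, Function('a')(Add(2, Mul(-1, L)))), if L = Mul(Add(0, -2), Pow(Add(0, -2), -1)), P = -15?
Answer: 170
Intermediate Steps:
L = 1 (L = Mul(-2, Pow(-2, -1)) = Mul(-2, Rational(-1, 2)) = 1)
Function('a')(c) = Mul(-15, c)
Add(185, Function('a')(Add(2, Mul(-1, L)))) = Add(185, Mul(-15, Add(2, Mul(-1, 1)))) = Add(185, Mul(-15, Add(2, -1))) = Add(185, Mul(-15, 1)) = Add(185, -15) = 170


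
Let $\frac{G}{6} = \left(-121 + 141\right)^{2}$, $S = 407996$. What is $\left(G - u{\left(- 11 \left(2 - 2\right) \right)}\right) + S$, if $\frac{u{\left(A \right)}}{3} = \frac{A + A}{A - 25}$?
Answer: $410396$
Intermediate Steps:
$u{\left(A \right)} = \frac{6 A}{-25 + A}$ ($u{\left(A \right)} = 3 \frac{A + A}{A - 25} = 3 \frac{2 A}{-25 + A} = \frac{6 A}{-25 + A}$)
$G = 2400$ ($G = 6 \left(-121 + 141\right)^{2} = 6 \cdot 20^{2} = 6 \cdot 400 = 2400$)
$\left(G - u{\left(- 11 \left(2 - 2\right) \right)}\right) + S = \left(2400 - \frac{6 \left(- 11 \left(2 - 2\right)\right)}{-25 - 11 \left(2 - 2\right)}\right) + 407996 = \left(2400 - \frac{6 \left(\left(-11\right) 0\right)}{-25 - 0}\right) + 407996 = \left(2400 - 6 \cdot 0 \frac{1}{-25 + 0}\right) + 407996 = \left(2400 - 6 \cdot 0 \frac{1}{-25}\right) + 407996 = \left(2400 - 6 \cdot 0 \left(- \frac{1}{25}\right)\right) + 407996 = \left(2400 - 0\right) + 407996 = \left(2400 + 0\right) + 407996 = 2400 + 407996 = 410396$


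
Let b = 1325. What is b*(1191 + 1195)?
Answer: 3161450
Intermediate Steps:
b*(1191 + 1195) = 1325*(1191 + 1195) = 1325*2386 = 3161450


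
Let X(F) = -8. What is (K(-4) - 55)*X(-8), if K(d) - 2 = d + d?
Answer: 488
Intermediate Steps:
K(d) = 2 + 2*d (K(d) = 2 + (d + d) = 2 + 2*d)
(K(-4) - 55)*X(-8) = ((2 + 2*(-4)) - 55)*(-8) = ((2 - 8) - 55)*(-8) = (-6 - 55)*(-8) = -61*(-8) = 488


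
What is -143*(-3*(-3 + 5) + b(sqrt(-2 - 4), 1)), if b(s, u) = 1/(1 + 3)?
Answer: 3289/4 ≈ 822.25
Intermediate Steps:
b(s, u) = 1/4
-143*(-3*(-3 + 5) + b(sqrt(-2 - 4), 1)) = -143*(-3*(-3 + 5) + 1/4) = -143*(-3*2 + 1/4) = -143*(-6 + 1/4) = -143*(-23/4) = 3289/4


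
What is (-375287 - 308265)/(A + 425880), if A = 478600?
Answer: -21361/28265 ≈ -0.75574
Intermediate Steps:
(-375287 - 308265)/(A + 425880) = (-375287 - 308265)/(478600 + 425880) = -683552/904480 = -683552*1/904480 = -21361/28265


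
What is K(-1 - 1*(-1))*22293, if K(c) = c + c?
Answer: 0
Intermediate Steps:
K(c) = 2*c
K(-1 - 1*(-1))*22293 = (2*(-1 - 1*(-1)))*22293 = (2*(-1 + 1))*22293 = (2*0)*22293 = 0*22293 = 0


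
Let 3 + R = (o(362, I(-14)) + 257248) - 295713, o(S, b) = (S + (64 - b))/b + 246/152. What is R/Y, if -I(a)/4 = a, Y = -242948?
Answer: 2557575/16156042 ≈ 0.15830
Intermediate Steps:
I(a) = -4*a
o(S, b) = 123/76 + (64 + S - b)/b (o(S, b) = (64 + S - b)/b + 246*(1/152) = (64 + S - b)/b + 123/76 = 123/76 + (64 + S - b)/b)
R = -5115150/133 (R = -3 + (((64 + 362 + 47*(-4*(-14))/76)/((-4*(-14))) + 257248) - 295713) = -3 + (((64 + 362 + (47/76)*56)/56 + 257248) - 295713) = -3 + (((64 + 362 + 658/19)/56 + 257248) - 295713) = -3 + (((1/56)*(8752/19) + 257248) - 295713) = -3 + ((1094/133 + 257248) - 295713) = -3 + (34215078/133 - 295713) = -3 - 5114751/133 = -5115150/133 ≈ -38460.)
R/Y = -5115150/133/(-242948) = -5115150/133*(-1/242948) = 2557575/16156042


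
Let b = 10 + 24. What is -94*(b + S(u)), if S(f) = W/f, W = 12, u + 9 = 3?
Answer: -3008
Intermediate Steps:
u = -6 (u = -9 + 3 = -6)
b = 34
S(f) = 12/f
-94*(b + S(u)) = -94*(34 + 12/(-6)) = -94*(34 + 12*(-⅙)) = -94*(34 - 2) = -94*32 = -3008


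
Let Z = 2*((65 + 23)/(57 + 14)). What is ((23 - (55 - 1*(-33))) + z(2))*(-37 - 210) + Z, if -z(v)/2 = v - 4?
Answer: 1069933/71 ≈ 15069.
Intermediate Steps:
z(v) = 8 - 2*v (z(v) = -2*(v - 4) = -2*(-4 + v) = 8 - 2*v)
Z = 176/71 (Z = 2*(88/71) = 176/71 ≈ 2.4789)
((23 - (55 - 1*(-33))) + z(2))*(-37 - 210) + Z = ((23 - (55 - 1*(-33))) + (8 - 2*2))*(-37 - 210) + 176/71 = ((23 - (55 + 33)) + (8 - 4))*(-247) + 176/71 = ((23 - 1*88) + 4)*(-247) + 176/71 = ((23 - 88) + 4)*(-247) + 176/71 = (-65 + 4)*(-247) + 176/71 = -61*(-247) + 176/71 = 15067 + 176/71 = 1069933/71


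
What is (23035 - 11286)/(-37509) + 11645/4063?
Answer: 22885654/8964651 ≈ 2.5529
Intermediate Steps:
(23035 - 11286)/(-37509) + 11645/4063 = 11749*(-1/37509) + 11645*(1/4063) = -11749/37509 + 685/239 = 22885654/8964651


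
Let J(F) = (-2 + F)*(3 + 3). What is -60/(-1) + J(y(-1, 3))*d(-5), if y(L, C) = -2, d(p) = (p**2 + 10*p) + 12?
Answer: 372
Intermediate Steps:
d(p) = 12 + p**2 + 10*p
J(F) = -12 + 6*F (J(F) = (-2 + F)*6 = -12 + 6*F)
-60/(-1) + J(y(-1, 3))*d(-5) = -60/(-1) + (-12 + 6*(-2))*(12 + (-5)**2 + 10*(-5)) = -60*(-1) + (-12 - 12)*(12 + 25 - 50) = 60 - 24*(-13) = 60 + 312 = 372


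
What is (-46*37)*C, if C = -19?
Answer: 32338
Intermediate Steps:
(-46*37)*C = -46*37*(-19) = -1702*(-19) = 32338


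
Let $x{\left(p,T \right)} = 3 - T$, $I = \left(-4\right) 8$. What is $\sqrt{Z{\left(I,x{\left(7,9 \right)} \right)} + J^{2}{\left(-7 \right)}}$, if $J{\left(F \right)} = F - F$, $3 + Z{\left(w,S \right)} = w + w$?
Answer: $i \sqrt{67} \approx 8.1853 i$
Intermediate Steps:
$I = -32$
$Z{\left(w,S \right)} = -3 + 2 w$ ($Z{\left(w,S \right)} = -3 + \left(w + w\right) = -3 + 2 w$)
$J{\left(F \right)} = 0$
$\sqrt{Z{\left(I,x{\left(7,9 \right)} \right)} + J^{2}{\left(-7 \right)}} = \sqrt{\left(-3 + 2 \left(-32\right)\right) + 0^{2}} = \sqrt{\left(-3 - 64\right) + 0} = \sqrt{-67 + 0} = \sqrt{-67} = i \sqrt{67}$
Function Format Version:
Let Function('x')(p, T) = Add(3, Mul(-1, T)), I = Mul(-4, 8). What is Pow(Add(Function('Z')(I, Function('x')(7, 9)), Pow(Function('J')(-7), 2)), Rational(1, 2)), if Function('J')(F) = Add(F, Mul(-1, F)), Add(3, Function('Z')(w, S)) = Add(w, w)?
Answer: Mul(I, Pow(67, Rational(1, 2))) ≈ Mul(8.1853, I)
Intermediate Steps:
I = -32
Function('Z')(w, S) = Add(-3, Mul(2, w)) (Function('Z')(w, S) = Add(-3, Add(w, w)) = Add(-3, Mul(2, w)))
Function('J')(F) = 0
Pow(Add(Function('Z')(I, Function('x')(7, 9)), Pow(Function('J')(-7), 2)), Rational(1, 2)) = Pow(Add(Add(-3, Mul(2, -32)), Pow(0, 2)), Rational(1, 2)) = Pow(Add(Add(-3, -64), 0), Rational(1, 2)) = Pow(Add(-67, 0), Rational(1, 2)) = Pow(-67, Rational(1, 2)) = Mul(I, Pow(67, Rational(1, 2)))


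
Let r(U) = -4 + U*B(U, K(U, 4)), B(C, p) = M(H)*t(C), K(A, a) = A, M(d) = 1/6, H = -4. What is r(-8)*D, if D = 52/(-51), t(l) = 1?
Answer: 832/153 ≈ 5.4379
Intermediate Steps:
M(d) = ⅙
B(C, p) = ⅙ (B(C, p) = (⅙)*1 = ⅙)
D = -52/51 (D = 52*(-1/51) = -52/51 ≈ -1.0196)
r(U) = -4 + U/6 (r(U) = -4 + U*(⅙) = -4 + U/6)
r(-8)*D = (-4 + (⅙)*(-8))*(-52/51) = (-4 - 4/3)*(-52/51) = -16/3*(-52/51) = 832/153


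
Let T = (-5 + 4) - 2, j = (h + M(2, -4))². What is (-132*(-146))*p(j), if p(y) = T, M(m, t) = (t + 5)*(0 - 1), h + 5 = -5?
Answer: -57816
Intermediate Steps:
h = -10 (h = -5 - 5 = -10)
M(m, t) = -5 - t (M(m, t) = (5 + t)*(-1) = -5 - t)
j = 121 (j = (-10 + (-5 - 1*(-4)))² = (-10 + (-5 + 4))² = (-10 - 1)² = (-11)² = 121)
T = -3 (T = -1 - 2 = -3)
p(y) = -3
(-132*(-146))*p(j) = -132*(-146)*(-3) = 19272*(-3) = -57816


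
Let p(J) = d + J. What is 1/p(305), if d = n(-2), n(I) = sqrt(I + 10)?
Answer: 305/93017 - 2*sqrt(2)/93017 ≈ 0.0032486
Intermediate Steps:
n(I) = sqrt(10 + I)
d = 2*sqrt(2) (d = sqrt(10 - 2) = sqrt(8) = 2*sqrt(2) ≈ 2.8284)
p(J) = J + 2*sqrt(2) (p(J) = 2*sqrt(2) + J = J + 2*sqrt(2))
1/p(305) = 1/(305 + 2*sqrt(2))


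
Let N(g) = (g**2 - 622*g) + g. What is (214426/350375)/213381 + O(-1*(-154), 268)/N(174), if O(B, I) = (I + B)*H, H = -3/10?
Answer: 1053524444267/646105025175750 ≈ 0.0016306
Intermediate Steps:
H = -3/10 (H = -3*1/10 = -3/10 ≈ -0.30000)
O(B, I) = -3*B/10 - 3*I/10 (O(B, I) = (I + B)*(-3/10) = (B + I)*(-3/10) = -3*B/10 - 3*I/10)
N(g) = g**2 - 621*g
(214426/350375)/213381 + O(-1*(-154), 268)/N(174) = (214426/350375)/213381 + (-(-3)*(-154)/10 - 3/10*268)/((174*(-621 + 174))) = (214426*(1/350375))*(1/213381) + (-3/10*154 - 402/5)/((174*(-447))) = (214426/350375)*(1/213381) + (-231/5 - 402/5)/(-77778) = 214426/74763367875 - 633/5*(-1/77778) = 214426/74763367875 + 211/129630 = 1053524444267/646105025175750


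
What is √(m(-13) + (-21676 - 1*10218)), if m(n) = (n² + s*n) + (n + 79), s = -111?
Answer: 2*I*√7554 ≈ 173.83*I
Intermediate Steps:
m(n) = 79 + n² - 110*n (m(n) = (n² - 111*n) + (n + 79) = (n² - 111*n) + (79 + n) = 79 + n² - 110*n)
√(m(-13) + (-21676 - 1*10218)) = √((79 + (-13)² - 110*(-13)) + (-21676 - 1*10218)) = √((79 + 169 + 1430) + (-21676 - 10218)) = √(1678 - 31894) = √(-30216) = 2*I*√7554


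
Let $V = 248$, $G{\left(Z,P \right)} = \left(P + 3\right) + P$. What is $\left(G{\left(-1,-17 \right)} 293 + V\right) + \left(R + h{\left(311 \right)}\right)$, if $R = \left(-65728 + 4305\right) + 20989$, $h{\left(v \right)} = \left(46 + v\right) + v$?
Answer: $-48601$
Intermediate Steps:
$G{\left(Z,P \right)} = 3 + 2 P$ ($G{\left(Z,P \right)} = \left(3 + P\right) + P = 3 + 2 P$)
$h{\left(v \right)} = 46 + 2 v$
$R = -40434$ ($R = -61423 + 20989 = -40434$)
$\left(G{\left(-1,-17 \right)} 293 + V\right) + \left(R + h{\left(311 \right)}\right) = \left(\left(3 + 2 \left(-17\right)\right) 293 + 248\right) + \left(-40434 + \left(46 + 2 \cdot 311\right)\right) = \left(\left(3 - 34\right) 293 + 248\right) + \left(-40434 + \left(46 + 622\right)\right) = \left(\left(-31\right) 293 + 248\right) + \left(-40434 + 668\right) = \left(-9083 + 248\right) - 39766 = -8835 - 39766 = -48601$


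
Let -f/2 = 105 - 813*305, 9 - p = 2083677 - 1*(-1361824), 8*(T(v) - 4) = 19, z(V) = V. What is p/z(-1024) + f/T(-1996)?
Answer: 20767933/256 ≈ 81125.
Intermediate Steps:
T(v) = 51/8 (T(v) = 4 + (⅛)*19 = 4 + 19/8 = 51/8)
p = -3445492 (p = 9 - (2083677 - 1*(-1361824)) = 9 - (2083677 + 1361824) = 9 - 1*3445501 = 9 - 3445501 = -3445492)
f = 495720 (f = -2*(105 - 813*305) = -2*(105 - 247965) = -2*(-247860) = 495720)
p/z(-1024) + f/T(-1996) = -3445492/(-1024) + 495720/(51/8) = -3445492*(-1/1024) + 495720*(8/51) = 861373/256 + 77760 = 20767933/256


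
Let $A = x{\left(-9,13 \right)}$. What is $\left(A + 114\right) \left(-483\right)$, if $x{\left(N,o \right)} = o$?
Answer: $-61341$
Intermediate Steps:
$A = 13$
$\left(A + 114\right) \left(-483\right) = \left(13 + 114\right) \left(-483\right) = 127 \left(-483\right) = -61341$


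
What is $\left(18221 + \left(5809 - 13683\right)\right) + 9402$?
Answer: $19749$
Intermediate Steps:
$\left(18221 + \left(5809 - 13683\right)\right) + 9402 = \left(18221 - 7874\right) + 9402 = 10347 + 9402 = 19749$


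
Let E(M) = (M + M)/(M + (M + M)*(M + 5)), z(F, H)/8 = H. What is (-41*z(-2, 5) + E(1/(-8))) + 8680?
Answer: 302728/43 ≈ 7040.2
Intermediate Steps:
z(F, H) = 8*H
E(M) = 2*M/(M + 2*M*(5 + M)) (E(M) = (2*M)/(M + (2*M)*(5 + M)) = (2*M)/(M + 2*M*(5 + M)) = 2*M/(M + 2*M*(5 + M)))
(-41*z(-2, 5) + E(1/(-8))) + 8680 = (-328*5 + 2/(11 + 2/(-8))) + 8680 = (-41*40 + 2/(11 + 2*(-1/8))) + 8680 = (-1640 + 2/(11 - 1/4)) + 8680 = (-1640 + 2/(43/4)) + 8680 = (-1640 + 2*(4/43)) + 8680 = (-1640 + 8/43) + 8680 = -70512/43 + 8680 = 302728/43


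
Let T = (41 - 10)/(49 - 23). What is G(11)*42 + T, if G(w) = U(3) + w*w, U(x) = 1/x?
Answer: 132527/26 ≈ 5097.2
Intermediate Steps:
T = 31/26 ≈ 1.1923
U(x) = 1/x
G(w) = ⅓ + w² (G(w) = 1/3 + w*w = ⅓ + w²)
G(11)*42 + T = (⅓ + 11²)*42 + 31/26 = (⅓ + 121)*42 + 31/26 = (364/3)*42 + 31/26 = 5096 + 31/26 = 132527/26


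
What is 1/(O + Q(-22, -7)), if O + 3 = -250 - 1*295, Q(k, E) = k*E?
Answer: -1/394 ≈ -0.0025381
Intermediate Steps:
Q(k, E) = E*k
O = -548 (O = -3 + (-250 - 1*295) = -3 + (-250 - 295) = -3 - 545 = -548)
1/(O + Q(-22, -7)) = 1/(-548 - 7*(-22)) = 1/(-548 + 154) = 1/(-394) = -1/394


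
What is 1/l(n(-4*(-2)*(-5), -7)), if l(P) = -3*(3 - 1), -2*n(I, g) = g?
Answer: -⅙ ≈ -0.16667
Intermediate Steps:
n(I, g) = -g/2
l(P) = -6 (l(P) = -3*2 = -6)
1/l(n(-4*(-2)*(-5), -7)) = 1/(-6) = -⅙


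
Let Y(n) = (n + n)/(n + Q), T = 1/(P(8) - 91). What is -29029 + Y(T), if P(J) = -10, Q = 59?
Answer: -86477392/2979 ≈ -29029.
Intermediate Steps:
T = -1/101 (T = 1/(-10 - 91) = 1/(-101) = -1/101 ≈ -0.0099010)
Y(n) = 2*n/(59 + n) (Y(n) = (n + n)/(n + 59) = (2*n)/(59 + n) = 2*n/(59 + n))
-29029 + Y(T) = -29029 + 2*(-1/101)/(59 - 1/101) = -29029 + 2*(-1/101)/(5958/101) = -29029 + 2*(-1/101)*(101/5958) = -29029 - 1/2979 = -86477392/2979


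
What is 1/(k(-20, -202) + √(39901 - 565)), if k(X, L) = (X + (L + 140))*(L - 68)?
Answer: 1845/40845022 - √9834/245070132 ≈ 4.4766e-5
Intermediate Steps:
k(X, L) = (-68 + L)*(140 + L + X) (k(X, L) = (X + (140 + L))*(-68 + L) = (140 + L + X)*(-68 + L) = (-68 + L)*(140 + L + X))
1/(k(-20, -202) + √(39901 - 565)) = 1/((-9520 + (-202)² - 68*(-20) + 72*(-202) - 202*(-20)) + √(39901 - 565)) = 1/((-9520 + 40804 + 1360 - 14544 + 4040) + √39336) = 1/(22140 + 2*√9834)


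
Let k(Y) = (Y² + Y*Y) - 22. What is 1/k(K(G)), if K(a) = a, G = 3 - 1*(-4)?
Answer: 1/76 ≈ 0.013158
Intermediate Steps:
G = 7 (G = 3 + 4 = 7)
k(Y) = -22 + 2*Y² (k(Y) = (Y² + Y²) - 22 = 2*Y² - 22 = -22 + 2*Y²)
1/k(K(G)) = 1/(-22 + 2*7²) = 1/(-22 + 2*49) = 1/(-22 + 98) = 1/76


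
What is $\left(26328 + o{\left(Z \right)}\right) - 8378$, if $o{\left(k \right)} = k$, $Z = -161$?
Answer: $17789$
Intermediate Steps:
$\left(26328 + o{\left(Z \right)}\right) - 8378 = \left(26328 - 161\right) - 8378 = 26167 - 8378 = 17789$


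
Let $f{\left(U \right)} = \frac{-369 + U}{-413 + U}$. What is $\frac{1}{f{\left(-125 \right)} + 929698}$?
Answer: $\frac{269}{250089009} \approx 1.0756 \cdot 10^{-6}$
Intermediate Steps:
$f{\left(U \right)} = \frac{-369 + U}{-413 + U}$
$\frac{1}{f{\left(-125 \right)} + 929698} = \frac{1}{\frac{-369 - 125}{-413 - 125} + 929698} = \frac{1}{\frac{1}{-538} \left(-494\right) + 929698} = \frac{1}{\left(- \frac{1}{538}\right) \left(-494\right) + 929698} = \frac{1}{\frac{247}{269} + 929698} = \frac{1}{\frac{250089009}{269}} = \frac{269}{250089009}$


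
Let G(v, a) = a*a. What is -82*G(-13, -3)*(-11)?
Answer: 8118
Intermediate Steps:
G(v, a) = a**2
-82*G(-13, -3)*(-11) = -82*(-3)**2*(-11) = -82*9*(-11) = -738*(-11) = 8118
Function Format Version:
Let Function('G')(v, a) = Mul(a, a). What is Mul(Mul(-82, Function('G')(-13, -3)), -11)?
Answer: 8118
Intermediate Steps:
Function('G')(v, a) = Pow(a, 2)
Mul(Mul(-82, Function('G')(-13, -3)), -11) = Mul(Mul(-82, Pow(-3, 2)), -11) = Mul(Mul(-82, 9), -11) = Mul(-738, -11) = 8118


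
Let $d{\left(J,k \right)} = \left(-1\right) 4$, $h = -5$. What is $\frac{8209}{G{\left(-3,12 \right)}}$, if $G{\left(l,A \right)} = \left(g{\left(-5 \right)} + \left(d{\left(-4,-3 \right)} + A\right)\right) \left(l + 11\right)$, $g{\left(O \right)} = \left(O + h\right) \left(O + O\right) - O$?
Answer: $\frac{8209}{904} \approx 9.0807$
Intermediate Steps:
$d{\left(J,k \right)} = -4$
$g{\left(O \right)} = - O + 2 O \left(-5 + O\right)$ ($g{\left(O \right)} = \left(O - 5\right) \left(O + O\right) - O = \left(-5 + O\right) 2 O - O = 2 O \left(-5 + O\right) - O = - O + 2 O \left(-5 + O\right)$)
$G{\left(l,A \right)} = \left(11 + l\right) \left(101 + A\right)$ ($G{\left(l,A \right)} = \left(- 5 \left(-11 + 2 \left(-5\right)\right) + \left(-4 + A\right)\right) \left(l + 11\right) = \left(- 5 \left(-11 - 10\right) + \left(-4 + A\right)\right) \left(11 + l\right) = \left(\left(-5\right) \left(-21\right) + \left(-4 + A\right)\right) \left(11 + l\right) = \left(105 + \left(-4 + A\right)\right) \left(11 + l\right) = \left(101 + A\right) \left(11 + l\right) = \left(11 + l\right) \left(101 + A\right)$)
$\frac{8209}{G{\left(-3,12 \right)}} = \frac{8209}{1111 + 11 \cdot 12 + 101 \left(-3\right) + 12 \left(-3\right)} = \frac{8209}{1111 + 132 - 303 - 36} = \frac{8209}{904}$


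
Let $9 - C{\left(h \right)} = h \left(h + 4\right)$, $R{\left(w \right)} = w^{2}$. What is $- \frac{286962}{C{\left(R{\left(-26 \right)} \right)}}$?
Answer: $\frac{286962}{459671} \approx 0.62428$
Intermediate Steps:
$C{\left(h \right)} = 9 - h \left(4 + h\right)$ ($C{\left(h \right)} = 9 - h \left(h + 4\right) = 9 - h \left(4 + h\right)$)
$- \frac{286962}{C{\left(R{\left(-26 \right)} \right)}} = - \frac{286962}{9 - \left(\left(-26\right)^{2}\right)^{2} - 4 \left(-26\right)^{2}} = - \frac{286962}{9 - 676^{2} - 2704} = - \frac{286962}{9 - 456976 - 2704} = - \frac{286962}{-459671} = \left(-286962\right) \left(- \frac{1}{459671}\right) = \frac{286962}{459671}$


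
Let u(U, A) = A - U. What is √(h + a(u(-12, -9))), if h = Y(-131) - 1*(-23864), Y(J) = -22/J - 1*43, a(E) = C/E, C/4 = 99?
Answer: √411060315/131 ≈ 154.77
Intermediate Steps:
C = 396 (C = 4*99 = 396)
a(E) = 396/E
Y(J) = -43 - 22/J (Y(J) = -22/J - 43 = -43 - 22/J)
h = 3120573/131 (h = (-43 - 22/(-131)) - 1*(-23864) = (-43 - 22*(-1/131)) + 23864 = (-43 + 22/131) + 23864 = -5611/131 + 23864 = 3120573/131 ≈ 23821.)
√(h + a(u(-12, -9))) = √(3120573/131 + 396/(-9 - 1*(-12))) = √(3120573/131 + 396/(-9 + 12)) = √(3120573/131 + 396/3) = √(3120573/131 + 396*(⅓)) = √(3120573/131 + 132) = √(3137865/131) = √411060315/131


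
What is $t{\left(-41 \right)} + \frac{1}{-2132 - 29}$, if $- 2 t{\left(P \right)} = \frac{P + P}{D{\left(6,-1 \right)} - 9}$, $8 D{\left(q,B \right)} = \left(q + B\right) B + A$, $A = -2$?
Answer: $- \frac{708887}{170719} \approx -4.1524$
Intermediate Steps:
$D{\left(q,B \right)} = - \frac{1}{4} + \frac{B \left(B + q\right)}{8}$ ($D{\left(q,B \right)} = \frac{\left(q + B\right) B - 2}{8} = \frac{\left(B + q\right) B - 2}{8} = \frac{B \left(B + q\right) - 2}{8} = \frac{-2 + B \left(B + q\right)}{8} = - \frac{1}{4} + \frac{B \left(B + q\right)}{8}$)
$t{\left(P \right)} = \frac{8 P}{79}$ ($t{\left(P \right)} = - \frac{\left(P + P\right) \frac{1}{\left(- \frac{1}{4} + \frac{\left(-1\right)^{2}}{8} + \frac{1}{8} \left(-1\right) 6\right) - 9}}{2} = - \frac{2 P \frac{1}{\left(- \frac{1}{4} + \frac{1}{8} \cdot 1 - \frac{3}{4}\right) - 9}}{2} = - \frac{2 P \frac{1}{\left(- \frac{1}{4} + \frac{1}{8} - \frac{3}{4}\right) - 9}}{2} = - \frac{2 P \frac{1}{- \frac{7}{8} - 9}}{2} = - \frac{2 P \frac{1}{- \frac{79}{8}}}{2} = - \frac{2 P \left(- \frac{8}{79}\right)}{2} = - \frac{\left(- \frac{16}{79}\right) P}{2} = \frac{8 P}{79}$)
$t{\left(-41 \right)} + \frac{1}{-2132 - 29} = \frac{8}{79} \left(-41\right) + \frac{1}{-2132 - 29} = - \frac{328}{79} + \frac{1}{-2161} = - \frac{328}{79} - \frac{1}{2161} = - \frac{708887}{170719}$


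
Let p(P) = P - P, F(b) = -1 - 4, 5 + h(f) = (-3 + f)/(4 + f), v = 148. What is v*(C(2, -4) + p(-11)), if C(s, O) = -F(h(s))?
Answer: 740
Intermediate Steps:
h(f) = -5 + (-3 + f)/(4 + f)
F(b) = -5
C(s, O) = 5 (C(s, O) = -1*(-5) = 5)
p(P) = 0
v*(C(2, -4) + p(-11)) = 148*(5 + 0) = 148*5 = 740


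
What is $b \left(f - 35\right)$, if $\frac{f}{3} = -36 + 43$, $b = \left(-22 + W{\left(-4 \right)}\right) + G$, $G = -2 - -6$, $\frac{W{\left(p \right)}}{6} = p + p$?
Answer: $924$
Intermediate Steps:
$W{\left(p \right)} = 12 p$ ($W{\left(p \right)} = 6 \left(p + p\right) = 6 \cdot 2 p = 12 p$)
$G = 4$ ($G = -2 + 6 = 4$)
$b = -66$ ($b = \left(-22 + 12 \left(-4\right)\right) + 4 = \left(-22 - 48\right) + 4 = -70 + 4 = -66$)
$f = 21$ ($f = 3 \left(-36 + 43\right) = 3 \cdot 7 = 21$)
$b \left(f - 35\right) = - 66 \left(21 - 35\right) = \left(-66\right) \left(-14\right) = 924$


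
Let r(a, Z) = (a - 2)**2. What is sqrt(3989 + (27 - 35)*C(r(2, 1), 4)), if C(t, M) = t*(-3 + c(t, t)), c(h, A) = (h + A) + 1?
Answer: sqrt(3989) ≈ 63.159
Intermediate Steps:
c(h, A) = 1 + A + h (c(h, A) = (A + h) + 1 = 1 + A + h)
r(a, Z) = (-2 + a)**2
C(t, M) = t*(-2 + 2*t) (C(t, M) = t*(-3 + (1 + t + t)) = t*(-3 + (1 + 2*t)) = t*(-2 + 2*t))
sqrt(3989 + (27 - 35)*C(r(2, 1), 4)) = sqrt(3989 + (27 - 35)*(2*(-2 + 2)**2*(-1 + (-2 + 2)**2))) = sqrt(3989 - 16*0**2*(-1 + 0**2)) = sqrt(3989 - 16*0*(-1 + 0)) = sqrt(3989 - 16*0*(-1)) = sqrt(3989 - 8*0) = sqrt(3989 + 0) = sqrt(3989)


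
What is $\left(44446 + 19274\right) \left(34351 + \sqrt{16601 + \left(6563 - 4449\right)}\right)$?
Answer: $2188845720 + 63720 \sqrt{18715} \approx 2.1976 \cdot 10^{9}$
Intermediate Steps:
$\left(44446 + 19274\right) \left(34351 + \sqrt{16601 + \left(6563 - 4449\right)}\right) = 63720 \left(34351 + \sqrt{16601 + 2114}\right) = 63720 \left(34351 + \sqrt{18715}\right) = 2188845720 + 63720 \sqrt{18715}$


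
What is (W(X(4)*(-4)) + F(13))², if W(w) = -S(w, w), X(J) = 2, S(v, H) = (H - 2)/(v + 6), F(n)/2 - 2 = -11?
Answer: 529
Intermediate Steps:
F(n) = -18 (F(n) = 4 + 2*(-11) = 4 - 22 = -18)
S(v, H) = (-2 + H)/(6 + v)
W(w) = -(-2 + w)/(6 + w)
(W(X(4)*(-4)) + F(13))² = ((2 - 2*(-4))/(6 + 2*(-4)) - 18)² = ((2 - 1*(-8))/(6 - 8) - 18)² = ((2 + 8)/(-2) - 18)² = (-½*10 - 18)² = (-5 - 18)² = (-23)² = 529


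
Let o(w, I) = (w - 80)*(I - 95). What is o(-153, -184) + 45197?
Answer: 110204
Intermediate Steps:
o(w, I) = (-95 + I)*(-80 + w) (o(w, I) = (-80 + w)*(-95 + I) = (-95 + I)*(-80 + w))
o(-153, -184) + 45197 = (7600 - 95*(-153) - 80*(-184) - 184*(-153)) + 45197 = (7600 + 14535 + 14720 + 28152) + 45197 = 65007 + 45197 = 110204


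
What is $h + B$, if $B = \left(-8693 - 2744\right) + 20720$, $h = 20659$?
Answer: $29942$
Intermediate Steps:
$B = 9283$ ($B = \left(-8693 - 2744\right) + 20720 = -11437 + 20720 = 9283$)
$h + B = 20659 + 9283 = 29942$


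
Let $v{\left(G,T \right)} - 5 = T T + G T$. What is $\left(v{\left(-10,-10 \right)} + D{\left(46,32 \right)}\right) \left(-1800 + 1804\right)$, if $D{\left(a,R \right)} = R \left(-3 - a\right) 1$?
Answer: $-5452$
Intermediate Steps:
$D{\left(a,R \right)} = R \left(-3 - a\right)$
$v{\left(G,T \right)} = 5 + T^{2} + G T$ ($v{\left(G,T \right)} = 5 + \left(T T + G T\right) = 5 + \left(T^{2} + G T\right) = 5 + T^{2} + G T$)
$\left(v{\left(-10,-10 \right)} + D{\left(46,32 \right)}\right) \left(-1800 + 1804\right) = \left(\left(5 + \left(-10\right)^{2} - -100\right) - 32 \left(3 + 46\right)\right) \left(-1800 + 1804\right) = \left(\left(5 + 100 + 100\right) - 32 \cdot 49\right) 4 = \left(205 - 1568\right) 4 = \left(-1363\right) 4 = -5452$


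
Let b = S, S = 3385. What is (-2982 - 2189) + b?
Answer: -1786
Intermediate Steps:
b = 3385
(-2982 - 2189) + b = (-2982 - 2189) + 3385 = -5171 + 3385 = -1786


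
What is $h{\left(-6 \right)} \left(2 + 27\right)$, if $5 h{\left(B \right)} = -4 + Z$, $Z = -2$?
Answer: $- \frac{174}{5} \approx -34.8$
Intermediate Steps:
$h{\left(B \right)} = - \frac{6}{5}$ ($h{\left(B \right)} = \frac{-4 - 2}{5} = \frac{1}{5} \left(-6\right) = - \frac{6}{5}$)
$h{\left(-6 \right)} \left(2 + 27\right) = - \frac{6 \left(2 + 27\right)}{5} = \left(- \frac{6}{5}\right) 29 = - \frac{174}{5}$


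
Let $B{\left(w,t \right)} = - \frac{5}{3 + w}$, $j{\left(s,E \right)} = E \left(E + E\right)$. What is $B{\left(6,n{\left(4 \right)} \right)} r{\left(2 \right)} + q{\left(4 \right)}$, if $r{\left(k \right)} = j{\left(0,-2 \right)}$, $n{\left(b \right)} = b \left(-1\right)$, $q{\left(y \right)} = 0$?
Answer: $- \frac{40}{9} \approx -4.4444$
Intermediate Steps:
$n{\left(b \right)} = - b$
$j{\left(s,E \right)} = 2 E^{2}$ ($j{\left(s,E \right)} = E 2 E = 2 E^{2}$)
$r{\left(k \right)} = 8$ ($r{\left(k \right)} = 2 \left(-2\right)^{2} = 2 \cdot 4 = 8$)
$B{\left(6,n{\left(4 \right)} \right)} r{\left(2 \right)} + q{\left(4 \right)} = - \frac{5}{3 + 6} \cdot 8 + 0 = - \frac{5}{9} \cdot 8 + 0 = \left(-5\right) \frac{1}{9} \cdot 8 + 0 = \left(- \frac{5}{9}\right) 8 + 0 = - \frac{40}{9} + 0 = - \frac{40}{9}$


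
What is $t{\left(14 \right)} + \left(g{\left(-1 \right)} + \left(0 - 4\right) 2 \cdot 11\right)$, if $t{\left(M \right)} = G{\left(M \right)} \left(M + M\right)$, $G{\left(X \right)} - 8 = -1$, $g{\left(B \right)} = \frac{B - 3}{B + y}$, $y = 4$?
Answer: $\frac{320}{3} \approx 106.67$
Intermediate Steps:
$g{\left(B \right)} = \frac{-3 + B}{4 + B}$ ($g{\left(B \right)} = \frac{B - 3}{B + 4} = \frac{-3 + B}{4 + B}$)
$G{\left(X \right)} = 7$ ($G{\left(X \right)} = 8 - 1 = 7$)
$t{\left(M \right)} = 14 M$ ($t{\left(M \right)} = 7 \left(M + M\right) = 7 \cdot 2 M = 14 M$)
$t{\left(14 \right)} + \left(g{\left(-1 \right)} + \left(0 - 4\right) 2 \cdot 11\right) = 14 \cdot 14 + \left(\frac{-3 - 1}{4 - 1} + \left(0 - 4\right) 2 \cdot 11\right) = 196 + \left(\frac{1}{3} \left(-4\right) + \left(-4\right) 2 \cdot 11\right) = 196 + \left(\frac{1}{3} \left(-4\right) - 88\right) = 196 - \frac{268}{3} = \frac{320}{3}$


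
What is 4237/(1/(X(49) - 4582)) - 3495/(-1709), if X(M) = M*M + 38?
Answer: -15517530224/1709 ≈ -9.0799e+6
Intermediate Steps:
X(M) = 38 + M² (X(M) = M² + 38 = 38 + M²)
4237/(1/(X(49) - 4582)) - 3495/(-1709) = 4237/(1/((38 + 49²) - 4582)) - 3495/(-1709) = 4237/(1/((38 + 2401) - 4582)) - 3495*(-1/1709) = 4237/(1/(2439 - 4582)) + 3495/1709 = 4237/(1/(-2143)) + 3495/1709 = 4237/(-1/2143) + 3495/1709 = 4237*(-2143) + 3495/1709 = -9079891 + 3495/1709 = -15517530224/1709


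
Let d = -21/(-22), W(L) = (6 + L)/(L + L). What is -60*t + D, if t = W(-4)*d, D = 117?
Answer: 2889/22 ≈ 131.32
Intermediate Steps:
W(L) = (6 + L)/(2*L) (W(L) = (6 + L)/((2*L)) = (6 + L)*(1/(2*L)) = (6 + L)/(2*L))
d = 21/22 (d = -21*(-1/22) = 21/22 ≈ 0.95455)
t = -21/88 (t = ((½)*(6 - 4)/(-4))*(21/22) = ((½)*(-¼)*2)*(21/22) = -¼*21/22 = -21/88 ≈ -0.23864)
-60*t + D = -60*(-21/88) + 117 = 315/22 + 117 = 2889/22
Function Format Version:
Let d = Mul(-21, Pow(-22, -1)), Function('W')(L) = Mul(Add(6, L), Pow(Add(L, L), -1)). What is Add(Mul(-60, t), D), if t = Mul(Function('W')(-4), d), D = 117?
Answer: Rational(2889, 22) ≈ 131.32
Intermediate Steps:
Function('W')(L) = Mul(Rational(1, 2), Pow(L, -1), Add(6, L)) (Function('W')(L) = Mul(Add(6, L), Pow(Mul(2, L), -1)) = Mul(Add(6, L), Mul(Rational(1, 2), Pow(L, -1))) = Mul(Rational(1, 2), Pow(L, -1), Add(6, L)))
d = Rational(21, 22) (d = Mul(-21, Rational(-1, 22)) = Rational(21, 22) ≈ 0.95455)
t = Rational(-21, 88) (t = Mul(Mul(Rational(1, 2), Pow(-4, -1), Add(6, -4)), Rational(21, 22)) = Mul(Mul(Rational(1, 2), Rational(-1, 4), 2), Rational(21, 22)) = Mul(Rational(-1, 4), Rational(21, 22)) = Rational(-21, 88) ≈ -0.23864)
Add(Mul(-60, t), D) = Add(Mul(-60, Rational(-21, 88)), 117) = Add(Rational(315, 22), 117) = Rational(2889, 22)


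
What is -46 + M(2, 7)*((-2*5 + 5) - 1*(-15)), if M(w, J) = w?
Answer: -26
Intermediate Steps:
-46 + M(2, 7)*((-2*5 + 5) - 1*(-15)) = -46 + 2*((-2*5 + 5) - 1*(-15)) = -46 + 2*((-10 + 5) + 15) = -46 + 2*(-5 + 15) = -46 + 2*10 = -46 + 20 = -26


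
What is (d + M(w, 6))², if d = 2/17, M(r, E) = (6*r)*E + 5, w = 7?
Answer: 19105641/289 ≈ 66110.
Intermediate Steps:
M(r, E) = 5 + 6*E*r (M(r, E) = 6*E*r + 5 = 5 + 6*E*r)
d = 2/17 (d = 2*(1/17) = 2/17 ≈ 0.11765)
(d + M(w, 6))² = (2/17 + (5 + 6*6*7))² = (2/17 + (5 + 252))² = (2/17 + 257)² = (4371/17)² = 19105641/289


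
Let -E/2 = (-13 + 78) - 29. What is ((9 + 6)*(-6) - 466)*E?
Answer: 40032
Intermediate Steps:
E = -72 (E = -2*((-13 + 78) - 29) = -2*(65 - 29) = -2*36 = -72)
((9 + 6)*(-6) - 466)*E = ((9 + 6)*(-6) - 466)*(-72) = (15*(-6) - 466)*(-72) = (-90 - 466)*(-72) = -556*(-72) = 40032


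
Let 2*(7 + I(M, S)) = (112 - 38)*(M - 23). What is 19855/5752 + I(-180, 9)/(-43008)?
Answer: 2670141/736256 ≈ 3.6266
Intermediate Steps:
I(M, S) = -858 + 37*M (I(M, S) = -7 + ((112 - 38)*(M - 23))/2 = -7 + (74*(-23 + M))/2 = -7 + (-1702 + 74*M)/2 = -7 + (-851 + 37*M) = -858 + 37*M)
19855/5752 + I(-180, 9)/(-43008) = 19855/5752 + (-858 + 37*(-180))/(-43008) = 19855*(1/5752) + (-858 - 6660)*(-1/43008) = 19855/5752 - 7518*(-1/43008) = 19855/5752 + 179/1024 = 2670141/736256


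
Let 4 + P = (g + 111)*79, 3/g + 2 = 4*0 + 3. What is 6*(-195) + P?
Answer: 7832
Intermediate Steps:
g = 3 (g = 3/(-2 + (4*0 + 3)) = 3/(-2 + (0 + 3)) = 3/(-2 + 3) = 3/1 = 3*1 = 3)
P = 9002 (P = -4 + (3 + 111)*79 = -4 + 114*79 = -4 + 9006 = 9002)
6*(-195) + P = 6*(-195) + 9002 = -1170 + 9002 = 7832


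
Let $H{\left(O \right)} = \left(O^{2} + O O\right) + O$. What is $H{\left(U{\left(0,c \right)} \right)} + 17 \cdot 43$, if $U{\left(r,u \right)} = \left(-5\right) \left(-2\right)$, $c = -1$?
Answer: $941$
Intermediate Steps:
$U{\left(r,u \right)} = 10$
$H{\left(O \right)} = O + 2 O^{2}$ ($H{\left(O \right)} = \left(O^{2} + O^{2}\right) + O = 2 O^{2} + O = O + 2 O^{2}$)
$H{\left(U{\left(0,c \right)} \right)} + 17 \cdot 43 = 10 \left(1 + 2 \cdot 10\right) + 17 \cdot 43 = 10 \left(1 + 20\right) + 731 = 10 \cdot 21 + 731 = 210 + 731 = 941$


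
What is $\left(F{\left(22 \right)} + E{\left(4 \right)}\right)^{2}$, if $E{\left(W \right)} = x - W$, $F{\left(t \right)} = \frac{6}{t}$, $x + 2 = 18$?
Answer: $\frac{18225}{121} \approx 150.62$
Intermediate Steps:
$x = 16$ ($x = -2 + 18 = 16$)
$E{\left(W \right)} = 16 - W$
$\left(F{\left(22 \right)} + E{\left(4 \right)}\right)^{2} = \left(\frac{6}{22} + \left(16 - 4\right)\right)^{2} = \left(6 \cdot \frac{1}{22} + \left(16 - 4\right)\right)^{2} = \left(\frac{3}{11} + 12\right)^{2} = \left(\frac{135}{11}\right)^{2} = \frac{18225}{121}$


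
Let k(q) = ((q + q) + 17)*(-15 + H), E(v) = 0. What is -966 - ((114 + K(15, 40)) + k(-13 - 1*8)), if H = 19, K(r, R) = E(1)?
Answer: -980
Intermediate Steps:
K(r, R) = 0
k(q) = 68 + 8*q (k(q) = ((q + q) + 17)*(-15 + 19) = (2*q + 17)*4 = (17 + 2*q)*4 = 68 + 8*q)
-966 - ((114 + K(15, 40)) + k(-13 - 1*8)) = -966 - ((114 + 0) + (68 + 8*(-13 - 1*8))) = -966 - (114 + (68 + 8*(-13 - 8))) = -966 - (114 + (68 + 8*(-21))) = -966 - (114 + (68 - 168)) = -966 - (114 - 100) = -966 - 1*14 = -966 - 14 = -980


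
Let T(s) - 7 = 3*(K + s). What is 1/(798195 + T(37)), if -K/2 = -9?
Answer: 1/798367 ≈ 1.2526e-6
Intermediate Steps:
K = 18 (K = -2*(-9) = 18)
T(s) = 61 + 3*s (T(s) = 7 + 3*(18 + s) = 7 + (54 + 3*s) = 61 + 3*s)
1/(798195 + T(37)) = 1/(798195 + (61 + 3*37)) = 1/(798195 + (61 + 111)) = 1/(798195 + 172) = 1/798367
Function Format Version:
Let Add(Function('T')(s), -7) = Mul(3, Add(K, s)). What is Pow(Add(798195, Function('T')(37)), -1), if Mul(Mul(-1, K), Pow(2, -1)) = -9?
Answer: Rational(1, 798367) ≈ 1.2526e-6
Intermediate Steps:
K = 18 (K = Mul(-2, -9) = 18)
Function('T')(s) = Add(61, Mul(3, s)) (Function('T')(s) = Add(7, Mul(3, Add(18, s))) = Add(7, Add(54, Mul(3, s))) = Add(61, Mul(3, s)))
Pow(Add(798195, Function('T')(37)), -1) = Pow(Add(798195, Add(61, Mul(3, 37))), -1) = Pow(Add(798195, Add(61, 111)), -1) = Pow(Add(798195, 172), -1) = Pow(798367, -1) = Rational(1, 798367)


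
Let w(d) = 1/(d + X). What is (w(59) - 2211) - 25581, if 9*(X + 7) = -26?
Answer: -12284055/442 ≈ -27792.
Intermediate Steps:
X = -89/9 (X = -7 + (⅑)*(-26) = -7 - 26/9 = -89/9 ≈ -9.8889)
w(d) = 1/(-89/9 + d) (w(d) = 1/(d - 89/9) = 1/(-89/9 + d))
(w(59) - 2211) - 25581 = (9/(-89 + 9*59) - 2211) - 25581 = (9/(-89 + 531) - 2211) - 25581 = (9/442 - 2211) - 25581 = -977253/442 - 25581 = -12284055/442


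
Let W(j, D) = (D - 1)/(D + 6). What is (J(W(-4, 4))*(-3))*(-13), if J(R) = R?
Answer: 117/10 ≈ 11.700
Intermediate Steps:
W(j, D) = (-1 + D)/(6 + D)
(J(W(-4, 4))*(-3))*(-13) = (((-1 + 4)/(6 + 4))*(-3))*(-13) = ((3/10)*(-3))*(-13) = -9/10*(-13) = 117/10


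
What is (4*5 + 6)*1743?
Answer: 45318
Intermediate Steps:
(4*5 + 6)*1743 = (20 + 6)*1743 = 26*1743 = 45318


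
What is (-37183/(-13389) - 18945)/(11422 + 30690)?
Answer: -126808711/281918784 ≈ -0.44981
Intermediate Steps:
(-37183/(-13389) - 18945)/(11422 + 30690) = (-37183*(-1/13389) - 18945)/42112 = (37183/13389 - 18945)*(1/42112) = -253617422/13389*1/42112 = -126808711/281918784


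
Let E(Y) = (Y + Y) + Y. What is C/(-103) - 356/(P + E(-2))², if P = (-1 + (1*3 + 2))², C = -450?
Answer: 2083/2575 ≈ 0.80893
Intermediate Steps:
E(Y) = 3*Y (E(Y) = 2*Y + Y = 3*Y)
P = 16 (P = (-1 + (3 + 2))² = (-1 + 5)² = 4² = 16)
C/(-103) - 356/(P + E(-2))² = -450/(-103) - 356/(16 + 3*(-2))² = -450*(-1/103) - 356/(16 - 6)² = 450/103 - 356/(10²) = 450/103 - 356/100 = 450/103 - 356*1/100 = 450/103 - 89/25 = 2083/2575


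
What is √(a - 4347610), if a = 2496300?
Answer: I*√1851310 ≈ 1360.6*I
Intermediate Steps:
√(a - 4347610) = √(2496300 - 4347610) = √(-1851310) = I*√1851310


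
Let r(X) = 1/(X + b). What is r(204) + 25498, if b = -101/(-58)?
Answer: 304267692/11933 ≈ 25498.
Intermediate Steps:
b = 101/58 (b = -101*(-1/58) = 101/58 ≈ 1.7414)
r(X) = 1/(101/58 + X) (r(X) = 1/(X + 101/58) = 1/(101/58 + X))
r(204) + 25498 = 58/(101 + 58*204) + 25498 = 58/(101 + 11832) + 25498 = 58/11933 + 25498 = 304267692/11933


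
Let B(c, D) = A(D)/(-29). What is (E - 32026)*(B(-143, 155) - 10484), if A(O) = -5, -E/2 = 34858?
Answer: 30932722002/29 ≈ 1.0666e+9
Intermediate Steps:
E = -69716 (E = -2*34858 = -69716)
B(c, D) = 5/29 (B(c, D) = -5/(-29) = -5*(-1/29) = 5/29)
(E - 32026)*(B(-143, 155) - 10484) = (-69716 - 32026)*(5/29 - 10484) = -101742*(-304031/29) = 30932722002/29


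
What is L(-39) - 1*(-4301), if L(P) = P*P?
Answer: 5822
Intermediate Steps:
L(P) = P²
L(-39) - 1*(-4301) = (-39)² - 1*(-4301) = 1521 + 4301 = 5822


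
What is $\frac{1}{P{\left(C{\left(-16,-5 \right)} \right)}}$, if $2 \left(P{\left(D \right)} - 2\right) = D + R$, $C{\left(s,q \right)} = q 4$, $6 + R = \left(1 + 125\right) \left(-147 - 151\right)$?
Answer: $- \frac{1}{18785} \approx -5.3234 \cdot 10^{-5}$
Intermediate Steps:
$R = -37554$ ($R = -6 + \left(1 + 125\right) \left(-147 - 151\right) = -6 + 126 \left(-298\right) = -6 - 37548 = -37554$)
$C{\left(s,q \right)} = 4 q$
$P{\left(D \right)} = -18775 + \frac{D}{2}$ ($P{\left(D \right)} = 2 + \frac{D - 37554}{2} = 2 + \frac{-37554 + D}{2} = 2 + \left(-18777 + \frac{D}{2}\right) = -18775 + \frac{D}{2}$)
$\frac{1}{P{\left(C{\left(-16,-5 \right)} \right)}} = \frac{1}{-18775 + \frac{4 \left(-5\right)}{2}} = \frac{1}{-18775 + \frac{1}{2} \left(-20\right)} = \frac{1}{-18775 - 10} = \frac{1}{-18785} = - \frac{1}{18785}$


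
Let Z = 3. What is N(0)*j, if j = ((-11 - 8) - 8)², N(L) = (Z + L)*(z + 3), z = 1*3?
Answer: 13122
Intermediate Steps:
z = 3
N(L) = 18 + 6*L (N(L) = (3 + L)*(3 + 3) = (3 + L)*6 = 18 + 6*L)
j = 729 (j = (-19 - 8)² = (-27)² = 729)
N(0)*j = (18 + 6*0)*729 = (18 + 0)*729 = 18*729 = 13122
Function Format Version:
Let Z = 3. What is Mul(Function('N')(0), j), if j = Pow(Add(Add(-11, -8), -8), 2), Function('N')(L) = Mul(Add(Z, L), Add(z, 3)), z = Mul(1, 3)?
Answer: 13122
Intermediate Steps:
z = 3
Function('N')(L) = Add(18, Mul(6, L)) (Function('N')(L) = Mul(Add(3, L), Add(3, 3)) = Mul(Add(3, L), 6) = Add(18, Mul(6, L)))
j = 729 (j = Pow(Add(-19, -8), 2) = Pow(-27, 2) = 729)
Mul(Function('N')(0), j) = Mul(Add(18, Mul(6, 0)), 729) = Mul(Add(18, 0), 729) = Mul(18, 729) = 13122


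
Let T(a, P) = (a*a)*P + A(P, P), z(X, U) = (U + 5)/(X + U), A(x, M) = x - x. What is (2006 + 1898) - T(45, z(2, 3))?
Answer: 664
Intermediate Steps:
A(x, M) = 0
z(X, U) = (5 + U)/(U + X)
T(a, P) = P*a² (T(a, P) = (a*a)*P + 0 = a²*P + 0 = P*a² + 0 = P*a²)
(2006 + 1898) - T(45, z(2, 3)) = (2006 + 1898) - (5 + 3)/(3 + 2)*45² = 3904 - 8/5*2025 = 3904 - (⅕)*8*2025 = 3904 - 8*2025/5 = 3904 - 1*3240 = 3904 - 3240 = 664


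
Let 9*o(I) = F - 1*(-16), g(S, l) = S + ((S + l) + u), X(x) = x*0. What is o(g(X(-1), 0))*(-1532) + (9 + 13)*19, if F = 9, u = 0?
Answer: -34538/9 ≈ -3837.6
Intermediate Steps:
X(x) = 0
g(S, l) = l + 2*S (g(S, l) = S + ((S + l) + 0) = S + (S + l) = l + 2*S)
o(I) = 25/9 (o(I) = (9 - 1*(-16))/9 = (9 + 16)/9 = (⅑)*25 = 25/9)
o(g(X(-1), 0))*(-1532) + (9 + 13)*19 = (25/9)*(-1532) + (9 + 13)*19 = -38300/9 + 22*19 = -38300/9 + 418 = -34538/9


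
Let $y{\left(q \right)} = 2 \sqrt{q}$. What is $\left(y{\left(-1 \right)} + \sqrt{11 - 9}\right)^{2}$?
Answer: $\left(\sqrt{2} + 2 i\right)^{2} \approx -2.0 + 5.6569 i$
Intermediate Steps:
$\left(y{\left(-1 \right)} + \sqrt{11 - 9}\right)^{2} = \left(2 \sqrt{-1} + \sqrt{11 - 9}\right)^{2} = \left(2 i + \sqrt{2}\right)^{2} = \left(\sqrt{2} + 2 i\right)^{2}$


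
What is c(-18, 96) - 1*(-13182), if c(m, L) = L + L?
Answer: 13374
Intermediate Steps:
c(m, L) = 2*L
c(-18, 96) - 1*(-13182) = 2*96 - 1*(-13182) = 192 + 13182 = 13374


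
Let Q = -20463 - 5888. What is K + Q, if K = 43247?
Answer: 16896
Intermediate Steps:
Q = -26351
K + Q = 43247 - 26351 = 16896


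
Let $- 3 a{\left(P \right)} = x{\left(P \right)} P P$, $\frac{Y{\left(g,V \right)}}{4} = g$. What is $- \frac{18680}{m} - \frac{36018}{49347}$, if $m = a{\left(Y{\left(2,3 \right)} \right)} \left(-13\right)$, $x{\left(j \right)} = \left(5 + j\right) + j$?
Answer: $- \frac{15716261}{3991624} \approx -3.9373$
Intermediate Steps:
$Y{\left(g,V \right)} = 4 g$
$x{\left(j \right)} = 5 + 2 j$
$a{\left(P \right)} = - \frac{P^{2} \left(5 + 2 P\right)}{3}$ ($a{\left(P \right)} = - \frac{\left(5 + 2 P\right) P P}{3} = - \frac{P \left(5 + 2 P\right) P}{3} = - \frac{P^{2} \left(5 + 2 P\right)}{3}$)
$m = 5824$ ($m = \frac{\left(4 \cdot 2\right)^{2} \left(-5 - 2 \cdot 4 \cdot 2\right)}{3} \left(-13\right) = \frac{8^{2} \left(-5 - 16\right)}{3} \left(-13\right) = \frac{1}{3} \cdot 64 \left(-5 - 16\right) \left(-13\right) = \frac{1}{3} \cdot 64 \left(-21\right) \left(-13\right) = \left(-448\right) \left(-13\right) = 5824$)
$- \frac{18680}{m} - \frac{36018}{49347} = - \frac{18680}{5824} - \frac{36018}{49347} = \left(-18680\right) \frac{1}{5824} - \frac{4002}{5483} = - \frac{2335}{728} - \frac{4002}{5483} = - \frac{15716261}{3991624}$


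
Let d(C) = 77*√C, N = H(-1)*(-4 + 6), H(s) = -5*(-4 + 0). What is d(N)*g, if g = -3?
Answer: -462*√10 ≈ -1461.0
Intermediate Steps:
H(s) = 20 (H(s) = -5*(-4) = 20)
N = 40 (N = 20*(-4 + 6) = 20*2 = 40)
d(N)*g = (77*√40)*(-3) = (77*(2*√10))*(-3) = (154*√10)*(-3) = -462*√10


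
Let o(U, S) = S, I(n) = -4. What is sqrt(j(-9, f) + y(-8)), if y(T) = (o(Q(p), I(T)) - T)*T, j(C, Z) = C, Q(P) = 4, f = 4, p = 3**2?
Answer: I*sqrt(41) ≈ 6.4031*I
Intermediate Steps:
p = 9
y(T) = T*(-4 - T) (y(T) = (-4 - T)*T = T*(-4 - T))
sqrt(j(-9, f) + y(-8)) = sqrt(-9 - 1*(-8)*(4 - 8)) = sqrt(-9 - 1*(-8)*(-4)) = sqrt(-9 - 32) = sqrt(-41) = I*sqrt(41)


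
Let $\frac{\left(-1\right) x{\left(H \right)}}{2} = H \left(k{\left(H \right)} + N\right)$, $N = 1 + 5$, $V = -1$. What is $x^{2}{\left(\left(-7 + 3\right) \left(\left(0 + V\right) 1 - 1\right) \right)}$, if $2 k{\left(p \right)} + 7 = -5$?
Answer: $0$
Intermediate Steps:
$k{\left(p \right)} = -6$ ($k{\left(p \right)} = - \frac{7}{2} + \frac{1}{2} \left(-5\right) = - \frac{7}{2} - \frac{5}{2} = -6$)
$N = 6$
$x{\left(H \right)} = 0$ ($x{\left(H \right)} = - 2 H \left(-6 + 6\right) = - 2 H 0 = \left(-2\right) 0 = 0$)
$x^{2}{\left(\left(-7 + 3\right) \left(\left(0 + V\right) 1 - 1\right) \right)} = 0^{2} = 0$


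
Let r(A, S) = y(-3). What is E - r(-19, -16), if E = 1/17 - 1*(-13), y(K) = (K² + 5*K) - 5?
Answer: 409/17 ≈ 24.059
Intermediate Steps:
y(K) = -5 + K² + 5*K
r(A, S) = -11 (r(A, S) = -5 + (-3)² + 5*(-3) = -5 + 9 - 15 = -11)
E = 222/17 (E = 1/17 + 13 = 222/17 ≈ 13.059)
E - r(-19, -16) = 222/17 - 1*(-11) = 222/17 + 11 = 409/17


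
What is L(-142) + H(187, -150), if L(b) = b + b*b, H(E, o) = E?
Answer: 20209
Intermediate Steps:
L(b) = b + b²
L(-142) + H(187, -150) = -142*(1 - 142) + 187 = -142*(-141) + 187 = 20022 + 187 = 20209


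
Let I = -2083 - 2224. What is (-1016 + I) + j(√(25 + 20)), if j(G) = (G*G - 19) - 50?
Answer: -5347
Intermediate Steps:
j(G) = -69 + G² (j(G) = (G² - 19) - 50 = (-19 + G²) - 50 = -69 + G²)
I = -4307
(-1016 + I) + j(√(25 + 20)) = (-1016 - 4307) + (-69 + (√(25 + 20))²) = -5323 + (-69 + (√45)²) = -5323 + (-69 + (3*√5)²) = -5323 + (-69 + 45) = -5323 - 24 = -5347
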